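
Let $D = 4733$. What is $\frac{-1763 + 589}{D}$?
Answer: $- \frac{1174}{4733} \approx -0.24805$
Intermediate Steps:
$\frac{-1763 + 589}{D} = \frac{-1763 + 589}{4733} = \left(-1174\right) \frac{1}{4733} = - \frac{1174}{4733}$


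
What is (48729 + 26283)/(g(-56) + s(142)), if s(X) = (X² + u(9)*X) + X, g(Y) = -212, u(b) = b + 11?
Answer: 37506/11467 ≈ 3.2708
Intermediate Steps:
u(b) = 11 + b
s(X) = X² + 21*X (s(X) = (X² + (11 + 9)*X) + X = (X² + 20*X) + X = X² + 21*X)
(48729 + 26283)/(g(-56) + s(142)) = (48729 + 26283)/(-212 + 142*(21 + 142)) = 75012/(-212 + 142*163) = 75012/(-212 + 23146) = 75012/22934 = 75012*(1/22934) = 37506/11467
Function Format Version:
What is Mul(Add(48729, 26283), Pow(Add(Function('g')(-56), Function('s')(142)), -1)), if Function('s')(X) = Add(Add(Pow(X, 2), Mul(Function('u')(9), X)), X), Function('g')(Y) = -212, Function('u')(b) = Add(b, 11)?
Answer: Rational(37506, 11467) ≈ 3.2708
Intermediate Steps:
Function('u')(b) = Add(11, b)
Function('s')(X) = Add(Pow(X, 2), Mul(21, X)) (Function('s')(X) = Add(Add(Pow(X, 2), Mul(Add(11, 9), X)), X) = Add(Add(Pow(X, 2), Mul(20, X)), X) = Add(Pow(X, 2), Mul(21, X)))
Mul(Add(48729, 26283), Pow(Add(Function('g')(-56), Function('s')(142)), -1)) = Mul(Add(48729, 26283), Pow(Add(-212, Mul(142, Add(21, 142))), -1)) = Mul(75012, Pow(Add(-212, Mul(142, 163)), -1)) = Mul(75012, Pow(Add(-212, 23146), -1)) = Mul(75012, Pow(22934, -1)) = Mul(75012, Rational(1, 22934)) = Rational(37506, 11467)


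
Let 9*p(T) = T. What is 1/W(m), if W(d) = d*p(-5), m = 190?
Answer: -9/950 ≈ -0.0094737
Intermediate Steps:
p(T) = T/9
W(d) = -5*d/9 (W(d) = d*((⅑)*(-5)) = d*(-5/9) = -5*d/9)
1/W(m) = 1/(-5/9*190) = 1/(-950/9) = -9/950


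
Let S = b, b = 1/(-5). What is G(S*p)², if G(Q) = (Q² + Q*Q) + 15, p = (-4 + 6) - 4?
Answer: 146689/625 ≈ 234.70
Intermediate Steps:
b = -⅕ ≈ -0.20000
S = -⅕ ≈ -0.20000
p = -2 (p = 2 - 4 = -2)
G(Q) = 15 + 2*Q² (G(Q) = (Q² + Q²) + 15 = 2*Q² + 15 = 15 + 2*Q²)
G(S*p)² = (15 + 2*(-⅕*(-2))²)² = (15 + 2*(⅖)²)² = (15 + 2*(4/25))² = (15 + 8/25)² = (383/25)² = 146689/625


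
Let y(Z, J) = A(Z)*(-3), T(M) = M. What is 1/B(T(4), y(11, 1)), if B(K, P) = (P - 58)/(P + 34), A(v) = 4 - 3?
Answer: -31/61 ≈ -0.50820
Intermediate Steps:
A(v) = 1
y(Z, J) = -3 (y(Z, J) = 1*(-3) = -3)
B(K, P) = (-58 + P)/(34 + P)
1/B(T(4), y(11, 1)) = 1/((-58 - 3)/(34 - 3)) = 1/(-61/31) = -31/61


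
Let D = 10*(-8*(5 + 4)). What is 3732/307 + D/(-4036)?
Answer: 3820848/309763 ≈ 12.335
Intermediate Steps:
D = -720 (D = 10*(-8*9) = 10*(-72) = -720)
3732/307 + D/(-4036) = 3732/307 - 720/(-4036) = 3732*(1/307) - 720*(-1/4036) = 3732/307 + 180/1009 = 3820848/309763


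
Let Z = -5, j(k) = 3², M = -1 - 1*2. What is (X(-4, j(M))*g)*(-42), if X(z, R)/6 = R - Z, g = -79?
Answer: 278712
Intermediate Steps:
M = -3 (M = -1 - 2 = -3)
j(k) = 9
X(z, R) = 30 + 6*R (X(z, R) = 6*(R - 1*(-5)) = 6*(R + 5) = 6*(5 + R) = 30 + 6*R)
(X(-4, j(M))*g)*(-42) = ((30 + 6*9)*(-79))*(-42) = ((30 + 54)*(-79))*(-42) = (84*(-79))*(-42) = -6636*(-42) = 278712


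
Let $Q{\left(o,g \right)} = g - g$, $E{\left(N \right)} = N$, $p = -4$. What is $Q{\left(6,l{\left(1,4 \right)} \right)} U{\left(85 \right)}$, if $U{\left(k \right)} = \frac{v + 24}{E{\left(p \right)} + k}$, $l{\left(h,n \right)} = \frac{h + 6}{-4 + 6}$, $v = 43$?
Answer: $0$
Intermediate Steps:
$l{\left(h,n \right)} = 3 + \frac{h}{2}$ ($l{\left(h,n \right)} = \frac{6 + h}{2} = \left(6 + h\right) \frac{1}{2} = 3 + \frac{h}{2}$)
$U{\left(k \right)} = \frac{67}{-4 + k}$ ($U{\left(k \right)} = \frac{43 + 24}{-4 + k} = \frac{67}{-4 + k}$)
$Q{\left(o,g \right)} = 0$
$Q{\left(6,l{\left(1,4 \right)} \right)} U{\left(85 \right)} = 0 \frac{67}{-4 + 85} = 0 \cdot \frac{67}{81} = 0$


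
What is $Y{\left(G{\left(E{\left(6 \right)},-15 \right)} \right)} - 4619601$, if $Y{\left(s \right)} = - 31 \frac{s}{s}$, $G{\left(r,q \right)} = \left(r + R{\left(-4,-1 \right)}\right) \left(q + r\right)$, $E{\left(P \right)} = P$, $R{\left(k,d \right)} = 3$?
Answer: $-4619632$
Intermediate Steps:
$G{\left(r,q \right)} = \left(3 + r\right) \left(q + r\right)$ ($G{\left(r,q \right)} = \left(r + 3\right) \left(q + r\right) = \left(3 + r\right) \left(q + r\right)$)
$Y{\left(s \right)} = -31$ ($Y{\left(s \right)} = \left(-31\right) 1 = -31$)
$Y{\left(G{\left(E{\left(6 \right)},-15 \right)} \right)} - 4619601 = -31 - 4619601 = -4619632$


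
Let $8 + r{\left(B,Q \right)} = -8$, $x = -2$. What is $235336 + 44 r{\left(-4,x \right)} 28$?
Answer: $215624$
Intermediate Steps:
$r{\left(B,Q \right)} = -16$ ($r{\left(B,Q \right)} = -8 - 8 = -16$)
$235336 + 44 r{\left(-4,x \right)} 28 = 235336 + 44 \left(-16\right) 28 = 235336 - 19712 = 215624$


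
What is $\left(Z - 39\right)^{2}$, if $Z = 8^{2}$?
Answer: $625$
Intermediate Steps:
$Z = 64$
$\left(Z - 39\right)^{2} = \left(64 - 39\right)^{2} = 25^{2} = 625$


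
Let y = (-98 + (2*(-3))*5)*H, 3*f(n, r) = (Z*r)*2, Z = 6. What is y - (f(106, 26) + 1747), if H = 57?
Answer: -9147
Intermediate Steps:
f(n, r) = 4*r (f(n, r) = ((6*r)*2)/3 = (12*r)/3 = 4*r)
y = -7296 (y = (-98 + (2*(-3))*5)*57 = (-98 - 6*5)*57 = (-98 - 30)*57 = -128*57 = -7296)
y - (f(106, 26) + 1747) = -7296 - (4*26 + 1747) = -7296 - (104 + 1747) = -7296 - 1*1851 = -7296 - 1851 = -9147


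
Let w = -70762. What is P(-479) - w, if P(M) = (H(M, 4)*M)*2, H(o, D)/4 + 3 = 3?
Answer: 70762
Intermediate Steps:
H(o, D) = 0 (H(o, D) = -12 + 4*3 = -12 + 12 = 0)
P(M) = 0 (P(M) = (0*M)*2 = 0*2 = 0)
P(-479) - w = 0 - 1*(-70762) = 0 + 70762 = 70762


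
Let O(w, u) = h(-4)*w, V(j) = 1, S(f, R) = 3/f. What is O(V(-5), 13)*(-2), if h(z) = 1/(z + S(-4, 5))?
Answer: 8/19 ≈ 0.42105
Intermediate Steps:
h(z) = 1/(-3/4 + z) (h(z) = 1/(z + 3/(-4)) = 1/(z + 3*(-1/4)) = 1/(z - 3/4) = 1/(-3/4 + z))
O(w, u) = -4*w/19 (O(w, u) = (4/(-3 + 4*(-4)))*w = (4/(-3 - 16))*w = (4/(-19))*w = (4*(-1/19))*w = -4*w/19)
O(V(-5), 13)*(-2) = -4/19*1*(-2) = -4/19*(-2) = 8/19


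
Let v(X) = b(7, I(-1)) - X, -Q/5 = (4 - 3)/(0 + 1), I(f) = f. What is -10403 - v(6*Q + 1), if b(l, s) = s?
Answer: -10431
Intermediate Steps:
Q = -5 (Q = -5*(4 - 3)/(0 + 1) = -5/1 = -5 ≈ -5.0000)
v(X) = -1 - X
-10403 - v(6*Q + 1) = -10403 - (-1 - (6*(-5) + 1)) = -10403 - (-1 - (-30 + 1)) = -10403 - (-1 - 1*(-29)) = -10403 - (-1 + 29) = -10403 - 1*28 = -10403 - 28 = -10431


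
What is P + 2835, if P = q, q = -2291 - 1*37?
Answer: 507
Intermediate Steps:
q = -2328 (q = -2291 - 37 = -2328)
P = -2328
P + 2835 = -2328 + 2835 = 507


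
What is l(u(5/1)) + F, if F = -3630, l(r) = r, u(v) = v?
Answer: -3625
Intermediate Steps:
l(u(5/1)) + F = 5/1 - 3630 = 5*1 - 3630 = 5 - 3630 = -3625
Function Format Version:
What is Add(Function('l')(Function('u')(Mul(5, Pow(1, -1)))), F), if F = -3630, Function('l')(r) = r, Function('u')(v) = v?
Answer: -3625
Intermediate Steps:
Add(Function('l')(Function('u')(Mul(5, Pow(1, -1)))), F) = Add(Mul(5, Pow(1, -1)), -3630) = Add(Mul(5, 1), -3630) = Add(5, -3630) = -3625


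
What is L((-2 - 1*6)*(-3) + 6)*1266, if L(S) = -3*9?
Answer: -34182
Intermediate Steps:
L(S) = -27
L((-2 - 1*6)*(-3) + 6)*1266 = -27*1266 = -34182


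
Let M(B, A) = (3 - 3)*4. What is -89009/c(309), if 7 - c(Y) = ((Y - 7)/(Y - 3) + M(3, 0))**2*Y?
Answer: 694537227/2293882 ≈ 302.78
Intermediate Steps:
M(B, A) = 0 (M(B, A) = 0*4 = 0)
c(Y) = 7 - Y*(-7 + Y)**2/(-3 + Y)**2 (c(Y) = 7 - ((Y - 7)/(Y - 3) + 0)**2*Y = 7 - ((-7 + Y)/(-3 + Y) + 0)**2*Y = 7 - ((-7 + Y)/(-3 + Y))**2*Y = 7 - (-7 + Y)**2/(-3 + Y)**2*Y = 7 - Y*(-7 + Y)**2/(-3 + Y)**2)
-89009/c(309) = -89009/(7 - 1*309*(-7 + 309)**2/(-3 + 309)**2) = -89009/(7 - 1*309*302**2/306**2) = -89009/(7 - 1*309*91204*1/93636) = -89009/(7 - 2348503/7803) = -89009/(-2293882/7803) = -89009*(-7803/2293882) = 694537227/2293882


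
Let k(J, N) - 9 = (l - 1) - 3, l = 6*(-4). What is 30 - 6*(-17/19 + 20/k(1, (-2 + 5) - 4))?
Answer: 792/19 ≈ 41.684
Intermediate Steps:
l = -24
k(J, N) = -19 (k(J, N) = 9 + ((-24 - 1) - 3) = 9 + (-25 - 3) = 9 - 28 = -19)
30 - 6*(-17/19 + 20/k(1, (-2 + 5) - 4)) = 30 - 6*(-17/19 + 20/(-19)) = 30 - 6*(-17*1/19 + 20*(-1/19)) = 30 - 6*(-17/19 - 20/19) = 30 - 6*(-37/19) = 30 + 222/19 = 792/19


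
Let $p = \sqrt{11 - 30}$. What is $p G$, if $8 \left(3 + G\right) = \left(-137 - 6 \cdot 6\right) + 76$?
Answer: $- \frac{121 i \sqrt{19}}{8} \approx - 65.928 i$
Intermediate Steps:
$G = - \frac{121}{8}$ ($G = -3 + \frac{\left(-137 - 6 \cdot 6\right) + 76}{8} = -3 + \frac{\left(-137 - 36\right) + 76}{8} = -3 + \frac{-173 + 76}{8} = -3 + \frac{1}{8} \left(-97\right) = -3 - \frac{97}{8} = - \frac{121}{8} \approx -15.125$)
$p = i \sqrt{19}$ ($p = \sqrt{-19} = i \sqrt{19} \approx 4.3589 i$)
$p G = i \sqrt{19} \left(- \frac{121}{8}\right) = - \frac{121 i \sqrt{19}}{8}$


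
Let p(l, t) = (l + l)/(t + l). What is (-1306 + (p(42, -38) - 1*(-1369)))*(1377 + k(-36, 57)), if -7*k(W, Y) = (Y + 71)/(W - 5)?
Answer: 4743924/41 ≈ 1.1571e+5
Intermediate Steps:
p(l, t) = 2*l/(l + t) (p(l, t) = (2*l)/(l + t) = 2*l/(l + t))
k(W, Y) = -(71 + Y)/(7*(-5 + W)) (k(W, Y) = -(Y + 71)/(7*(W - 5)) = -(71 + Y)/(7*(-5 + W)))
(-1306 + (p(42, -38) - 1*(-1369)))*(1377 + k(-36, 57)) = (-1306 + (2*42/(42 - 38) - 1*(-1369)))*(1377 + (-71 - 1*57)/(7*(-5 - 36))) = (-1306 + (2*42/4 + 1369))*(1377 + (⅐)*(-71 - 57)/(-41)) = (-1306 + (2*42*(¼) + 1369))*(1377 + (⅐)*(-1/41)*(-128)) = (-1306 + (21 + 1369))*(1377 + 128/287) = (-1306 + 1390)*(395327/287) = 84*(395327/287) = 4743924/41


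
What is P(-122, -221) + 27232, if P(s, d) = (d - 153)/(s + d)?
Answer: 9340950/343 ≈ 27233.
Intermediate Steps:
P(s, d) = (-153 + d)/(d + s)
P(-122, -221) + 27232 = (-153 - 221)/(-221 - 122) + 27232 = -374/(-343) + 27232 = -1/343*(-374) + 27232 = 374/343 + 27232 = 9340950/343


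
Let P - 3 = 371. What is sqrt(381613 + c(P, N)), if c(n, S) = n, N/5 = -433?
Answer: 3*sqrt(42443) ≈ 618.05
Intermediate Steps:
P = 374 (P = 3 + 371 = 374)
N = -2165 (N = 5*(-433) = -2165)
sqrt(381613 + c(P, N)) = sqrt(381613 + 374) = sqrt(381987) = 3*sqrt(42443)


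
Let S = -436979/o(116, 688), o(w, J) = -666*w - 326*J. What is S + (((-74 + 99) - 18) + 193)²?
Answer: 12062196979/301544 ≈ 40001.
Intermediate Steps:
S = 436979/301544 (S = -436979/(-666*116 - 326*688) = -436979/(-77256 - 224288) = -436979/(-301544) = -436979*(-1/301544) = 436979/301544 ≈ 1.4491)
S + (((-74 + 99) - 18) + 193)² = 436979/301544 + (((-74 + 99) - 18) + 193)² = 436979/301544 + ((25 - 18) + 193)² = 436979/301544 + (7 + 193)² = 436979/301544 + 200² = 436979/301544 + 40000 = 12062196979/301544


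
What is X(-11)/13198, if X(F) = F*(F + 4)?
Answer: 77/13198 ≈ 0.0058342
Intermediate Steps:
X(F) = F*(4 + F)
X(-11)/13198 = -11*(4 - 11)/13198 = -11*(-7)*(1/13198) = 77*(1/13198) = 77/13198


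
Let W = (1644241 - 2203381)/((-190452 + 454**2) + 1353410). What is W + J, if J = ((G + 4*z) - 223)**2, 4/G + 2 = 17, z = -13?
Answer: 3875061072989/51340275 ≈ 75478.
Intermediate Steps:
G = 4/15 (G = 4/(-2 + 17) = 4/15 ≈ 0.26667)
J = 16982641/225 (J = ((4/15 + 4*(-13)) - 223)**2 = ((4/15 - 52) - 223)**2 = (-776/15 - 223)**2 = (-4121/15)**2 = 16982641/225 ≈ 75478.)
W = -93190/228179 (W = -559140/((-190452 + 206116) + 1353410) = -559140/(15664 + 1353410) = -559140/1369074 = -559140*1/1369074 = -93190/228179 ≈ -0.40841)
W + J = -93190/228179 + 16982641/225 = 3875061072989/51340275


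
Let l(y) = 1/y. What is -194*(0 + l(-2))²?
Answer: -97/2 ≈ -48.500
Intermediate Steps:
l(y) = 1/y
-194*(0 + l(-2))² = -194*(0 + 1/(-2))² = -194*(0 - ½)² = -194*(-½)² = -194*¼ = -97/2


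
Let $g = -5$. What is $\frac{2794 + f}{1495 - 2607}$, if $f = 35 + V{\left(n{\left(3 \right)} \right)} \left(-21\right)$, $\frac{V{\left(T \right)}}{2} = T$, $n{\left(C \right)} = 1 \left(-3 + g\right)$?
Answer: $- \frac{3165}{1112} \approx -2.8462$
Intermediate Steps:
$n{\left(C \right)} = -8$ ($n{\left(C \right)} = 1 \left(-3 - 5\right) = 1 \left(-8\right) = -8$)
$V{\left(T \right)} = 2 T$
$f = 371$ ($f = 35 + 2 \left(-8\right) \left(-21\right) = 35 - -336 = 35 + 336 = 371$)
$\frac{2794 + f}{1495 - 2607} = \frac{2794 + 371}{1495 - 2607} = \frac{3165}{-1112} = 3165 \left(- \frac{1}{1112}\right) = - \frac{3165}{1112}$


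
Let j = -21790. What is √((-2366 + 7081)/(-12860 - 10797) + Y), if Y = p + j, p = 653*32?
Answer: I*√297704881/577 ≈ 29.903*I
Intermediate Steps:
p = 20896
Y = -894 (Y = 20896 - 21790 = -894)
√((-2366 + 7081)/(-12860 - 10797) + Y) = √((-2366 + 7081)/(-12860 - 10797) - 894) = √(4715/(-23657) - 894) = √(4715*(-1/23657) - 894) = √(-115/577 - 894) = √(-515953/577) = I*√297704881/577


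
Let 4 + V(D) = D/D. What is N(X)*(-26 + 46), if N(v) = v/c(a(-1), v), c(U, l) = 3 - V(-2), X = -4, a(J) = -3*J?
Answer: -40/3 ≈ -13.333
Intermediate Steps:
V(D) = -3 (V(D) = -4 + D/D = -4 + 1 = -3)
c(U, l) = 6 (c(U, l) = 3 - 1*(-3) = 3 + 3 = 6)
N(v) = v/6
N(X)*(-26 + 46) = ((⅙)*(-4))*(-26 + 46) = -⅔*20 = -40/3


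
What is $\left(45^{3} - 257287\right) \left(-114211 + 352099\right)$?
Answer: $-39527945856$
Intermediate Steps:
$\left(45^{3} - 257287\right) \left(-114211 + 352099\right) = \left(91125 - 257287\right) 237888 = \left(-166162\right) 237888 = -39527945856$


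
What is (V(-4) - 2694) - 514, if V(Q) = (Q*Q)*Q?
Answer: -3272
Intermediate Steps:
V(Q) = Q³ (V(Q) = Q²*Q = Q³)
(V(-4) - 2694) - 514 = ((-4)³ - 2694) - 514 = (-64 - 2694) - 514 = -2758 - 514 = -3272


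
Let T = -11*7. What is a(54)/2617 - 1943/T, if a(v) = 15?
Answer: 5085986/201509 ≈ 25.240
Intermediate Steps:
T = -77
a(54)/2617 - 1943/T = 15/2617 - 1943/(-77) = 15*(1/2617) - 1943*(-1/77) = 15/2617 + 1943/77 = 5085986/201509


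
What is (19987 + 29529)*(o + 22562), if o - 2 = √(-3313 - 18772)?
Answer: 1117279024 + 49516*I*√22085 ≈ 1.1173e+9 + 7.3586e+6*I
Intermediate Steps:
o = 2 + I*√22085 (o = 2 + √(-3313 - 18772) = 2 + √(-22085) = 2 + I*√22085 ≈ 2.0 + 148.61*I)
(19987 + 29529)*(o + 22562) = (19987 + 29529)*((2 + I*√22085) + 22562) = 49516*(22564 + I*√22085) = 1117279024 + 49516*I*√22085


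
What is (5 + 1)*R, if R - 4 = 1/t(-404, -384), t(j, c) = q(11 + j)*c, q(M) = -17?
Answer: 26113/1088 ≈ 24.001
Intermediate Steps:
t(j, c) = -17*c
R = 26113/6528 (R = 4 + 1/(-17*(-384)) = 4 + 1/6528 = 26113/6528 ≈ 4.0002)
(5 + 1)*R = (5 + 1)*(26113/6528) = 6*(26113/6528) = 26113/1088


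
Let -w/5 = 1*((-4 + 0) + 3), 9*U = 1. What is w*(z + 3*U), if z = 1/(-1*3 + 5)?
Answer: 25/6 ≈ 4.1667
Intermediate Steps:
U = ⅑ (U = (⅑)*1 = ⅑ ≈ 0.11111)
z = ½ (z = 1/(-3 + 5) = 1/2 = ½ ≈ 0.50000)
w = 5 (w = -5*((-4 + 0) + 3) = -5*(-4 + 3) = -5*(-1) = 5)
w*(z + 3*U) = 5*(½ + 3*(⅑)) = 5*(½ + ⅓) = 5*(⅚) = 25/6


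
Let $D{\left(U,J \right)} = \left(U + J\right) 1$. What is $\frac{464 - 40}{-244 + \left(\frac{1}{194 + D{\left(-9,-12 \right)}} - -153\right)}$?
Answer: $- \frac{36676}{7871} \approx -4.6596$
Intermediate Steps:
$D{\left(U,J \right)} = J + U$ ($D{\left(U,J \right)} = \left(J + U\right) 1 = J + U$)
$\frac{464 - 40}{-244 + \left(\frac{1}{194 + D{\left(-9,-12 \right)}} - -153\right)} = \frac{464 - 40}{-244 + \left(\frac{1}{194 - 21} - -153\right)} = \frac{424}{-244 + \left(\frac{1}{194 - 21} + 153\right)} = \frac{424}{-244 + \left(\frac{1}{173} + 153\right)} = \frac{424}{-244 + \frac{26470}{173}} = \frac{424}{- \frac{15742}{173}} = 424 \left(- \frac{173}{15742}\right) = - \frac{36676}{7871}$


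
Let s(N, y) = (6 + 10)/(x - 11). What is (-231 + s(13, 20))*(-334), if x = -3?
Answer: 542750/7 ≈ 77536.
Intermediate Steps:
s(N, y) = -8/7 (s(N, y) = (6 + 10)/(-3 - 11) = 16/(-14) = 16*(-1/14) = -8/7)
(-231 + s(13, 20))*(-334) = (-231 - 8/7)*(-334) = -1625/7*(-334) = 542750/7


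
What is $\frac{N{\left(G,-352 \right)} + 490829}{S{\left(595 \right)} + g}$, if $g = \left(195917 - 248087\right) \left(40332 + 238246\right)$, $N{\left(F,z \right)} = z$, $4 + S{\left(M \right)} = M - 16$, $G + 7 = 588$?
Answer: $- \frac{490477}{14533413685} \approx -3.3748 \cdot 10^{-5}$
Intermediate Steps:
$G = 581$ ($G = -7 + 588 = 581$)
$S{\left(M \right)} = -20 + M$ ($S{\left(M \right)} = -4 + \left(M - 16\right) = -4 + \left(-16 + M\right) = -20 + M$)
$g = -14533414260$ ($g = \left(-52170\right) 278578 = -14533414260$)
$\frac{N{\left(G,-352 \right)} + 490829}{S{\left(595 \right)} + g} = \frac{-352 + 490829}{\left(-20 + 595\right) - 14533414260} = \frac{490477}{575 - 14533414260} = \frac{490477}{-14533413685} = 490477 \left(- \frac{1}{14533413685}\right) = - \frac{490477}{14533413685}$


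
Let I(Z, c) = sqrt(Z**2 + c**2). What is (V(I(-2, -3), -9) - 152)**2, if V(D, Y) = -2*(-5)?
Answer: 20164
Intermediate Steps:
V(D, Y) = 10
(V(I(-2, -3), -9) - 152)**2 = (10 - 152)**2 = (-142)**2 = 20164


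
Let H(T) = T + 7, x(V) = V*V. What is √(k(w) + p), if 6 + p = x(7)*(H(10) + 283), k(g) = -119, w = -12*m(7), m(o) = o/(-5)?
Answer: 5*√583 ≈ 120.73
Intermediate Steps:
m(o) = -o/5 (m(o) = o*(-⅕) = -o/5)
x(V) = V²
w = 84/5 (w = -(-12)*7/5 = -12*(-7/5) = 84/5 ≈ 16.800)
H(T) = 7 + T
p = 14694 (p = -6 + 7²*((7 + 10) + 283) = -6 + 49*(17 + 283) = -6 + 49*300 = -6 + 14700 = 14694)
√(k(w) + p) = √(-119 + 14694) = √14575 = 5*√583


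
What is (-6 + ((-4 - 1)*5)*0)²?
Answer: 36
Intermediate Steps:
(-6 + ((-4 - 1)*5)*0)² = (-6 - 5*5*0)² = (-6 - 25*0)² = (-6 + 0)² = (-6)² = 36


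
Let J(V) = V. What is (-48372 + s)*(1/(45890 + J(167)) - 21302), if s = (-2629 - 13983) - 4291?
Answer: 67966132905575/46057 ≈ 1.4757e+9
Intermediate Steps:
s = -20903 (s = -16612 - 4291 = -20903)
(-48372 + s)*(1/(45890 + J(167)) - 21302) = (-48372 - 20903)*(1/(45890 + 167) - 21302) = -69275*(1/46057 - 21302) = -69275*(-981106213/46057) = 67966132905575/46057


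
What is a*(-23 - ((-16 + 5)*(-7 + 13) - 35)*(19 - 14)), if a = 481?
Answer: 231842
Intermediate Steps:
a*(-23 - ((-16 + 5)*(-7 + 13) - 35)*(19 - 14)) = 481*(-23 - ((-16 + 5)*(-7 + 13) - 35)*(19 - 14)) = 481*(-23 - (-11*6 - 35)*5) = 481*(-23 - (-66 - 35)*5) = 481*(-23 - (-101)*5) = 481*(-23 - 1*(-505)) = 481*(-23 + 505) = 481*482 = 231842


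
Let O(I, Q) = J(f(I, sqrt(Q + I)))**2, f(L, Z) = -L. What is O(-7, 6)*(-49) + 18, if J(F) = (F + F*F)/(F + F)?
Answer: -766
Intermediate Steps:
J(F) = (F + F**2)/(2*F) (J(F) = (F + F**2)/((2*F)) = (F + F**2)*(1/(2*F)) = (F + F**2)/(2*F))
O(I, Q) = (1/2 - I/2)**2 (O(I, Q) = (1/2 + (-I)/2)**2 = (1/2 - I/2)**2)
O(-7, 6)*(-49) + 18 = ((1 - 1*(-7))**2/4)*(-49) + 18 = ((1 + 7)**2/4)*(-49) + 18 = ((1/4)*8**2)*(-49) + 18 = ((1/4)*64)*(-49) + 18 = 16*(-49) + 18 = -784 + 18 = -766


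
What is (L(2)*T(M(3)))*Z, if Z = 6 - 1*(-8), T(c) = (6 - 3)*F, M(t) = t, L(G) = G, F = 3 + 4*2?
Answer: 924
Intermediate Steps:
F = 11 (F = 3 + 8 = 11)
T(c) = 33 (T(c) = (6 - 3)*11 = 3*11 = 33)
Z = 14 (Z = 6 + 8 = 14)
(L(2)*T(M(3)))*Z = (2*33)*14 = 66*14 = 924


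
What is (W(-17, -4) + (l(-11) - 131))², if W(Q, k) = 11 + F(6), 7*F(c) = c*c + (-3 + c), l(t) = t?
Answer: 770884/49 ≈ 15732.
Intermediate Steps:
F(c) = -3/7 + c/7 + c²/7 (F(c) = (c*c + (-3 + c))/7 = (c² + (-3 + c))/7 = (-3 + c + c²)/7 = -3/7 + c/7 + c²/7)
W(Q, k) = 116/7 (W(Q, k) = 11 + (-3/7 + (⅐)*6 + (⅐)*6²) = 11 + (-3/7 + 6/7 + (⅐)*36) = 11 + (-3/7 + 6/7 + 36/7) = 11 + 39/7 = 116/7)
(W(-17, -4) + (l(-11) - 131))² = (116/7 + (-11 - 131))² = (116/7 - 142)² = (-878/7)² = 770884/49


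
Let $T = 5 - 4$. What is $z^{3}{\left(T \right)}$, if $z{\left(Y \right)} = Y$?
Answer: $1$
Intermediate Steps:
$T = 1$
$z^{3}{\left(T \right)} = 1^{3} = 1$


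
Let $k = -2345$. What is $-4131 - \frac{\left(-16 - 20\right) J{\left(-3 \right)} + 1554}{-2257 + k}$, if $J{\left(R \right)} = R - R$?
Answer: $- \frac{3168218}{767} \approx -4130.7$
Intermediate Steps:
$J{\left(R \right)} = 0$
$-4131 - \frac{\left(-16 - 20\right) J{\left(-3 \right)} + 1554}{-2257 + k} = -4131 - \frac{\left(-16 - 20\right) 0 + 1554}{-2257 - 2345} = -4131 - \frac{\left(-36\right) 0 + 1554}{-4602} = -4131 - \left(0 + 1554\right) \left(- \frac{1}{4602}\right) = -4131 - 1554 \left(- \frac{1}{4602}\right) = -4131 - - \frac{259}{767} = -4131 + \frac{259}{767} = - \frac{3168218}{767}$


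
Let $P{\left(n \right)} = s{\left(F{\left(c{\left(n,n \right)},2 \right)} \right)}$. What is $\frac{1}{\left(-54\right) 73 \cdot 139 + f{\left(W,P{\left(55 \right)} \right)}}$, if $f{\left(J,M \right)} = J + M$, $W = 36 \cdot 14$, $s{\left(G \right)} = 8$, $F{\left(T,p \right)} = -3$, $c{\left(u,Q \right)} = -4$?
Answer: $- \frac{1}{547426} \approx -1.8267 \cdot 10^{-6}$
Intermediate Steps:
$W = 504$
$P{\left(n \right)} = 8$
$\frac{1}{\left(-54\right) 73 \cdot 139 + f{\left(W,P{\left(55 \right)} \right)}} = \frac{1}{\left(-54\right) 73 \cdot 139 + \left(504 + 8\right)} = \frac{1}{\left(-3942\right) 139 + 512} = \frac{1}{-547938 + 512} = \frac{1}{-547426} = - \frac{1}{547426}$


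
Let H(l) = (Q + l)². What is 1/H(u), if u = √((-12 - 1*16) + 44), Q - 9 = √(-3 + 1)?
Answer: (13 + I*√2)⁻² ≈ 0.0057112 - 0.0012575*I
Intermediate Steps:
Q = 9 + I*√2 (Q = 9 + √(-3 + 1) = 9 + √(-2) = 9 + I*√2 ≈ 9.0 + 1.4142*I)
u = 4 (u = √((-12 - 16) + 44) = √(-28 + 44) = √16 = 4)
H(l) = (9 + l + I*√2)² (H(l) = ((9 + I*√2) + l)² = (9 + l + I*√2)²)
1/H(u) = 1/((9 + 4 + I*√2)²) = 1/((13 + I*√2)²) = (13 + I*√2)⁻²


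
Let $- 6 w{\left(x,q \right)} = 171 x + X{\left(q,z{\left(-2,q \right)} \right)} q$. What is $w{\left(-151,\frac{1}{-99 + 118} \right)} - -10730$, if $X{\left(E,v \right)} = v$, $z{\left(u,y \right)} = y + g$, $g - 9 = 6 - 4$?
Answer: $\frac{10854117}{722} \approx 15033.0$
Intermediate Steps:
$g = 11$ ($g = 9 + \left(6 - 4\right) = 9 + 2 = 11$)
$z{\left(u,y \right)} = 11 + y$ ($z{\left(u,y \right)} = y + 11 = 11 + y$)
$w{\left(x,q \right)} = - \frac{57 x}{2} - \frac{q \left(11 + q\right)}{6}$ ($w{\left(x,q \right)} = - \frac{171 x + \left(11 + q\right) q}{6} = - \frac{171 x + q \left(11 + q\right)}{6} = - \frac{57 x}{2} - \frac{q \left(11 + q\right)}{6}$)
$w{\left(-151,\frac{1}{-99 + 118} \right)} - -10730 = \left(\left(- \frac{57}{2}\right) \left(-151\right) - \frac{11 + \frac{1}{-99 + 118}}{6 \left(-99 + 118\right)}\right) - -10730 = \left(\frac{8607}{2} - \frac{11 + \frac{1}{19}}{6 \cdot 19}\right) + 10730 = \left(\frac{8607}{2} - \frac{11 + \frac{1}{19}}{114}\right) + 10730 = \left(\frac{8607}{2} - \frac{1}{114} \cdot \frac{210}{19}\right) + 10730 = \left(\frac{8607}{2} - \frac{35}{361}\right) + 10730 = \frac{3107057}{722} + 10730 = \frac{10854117}{722}$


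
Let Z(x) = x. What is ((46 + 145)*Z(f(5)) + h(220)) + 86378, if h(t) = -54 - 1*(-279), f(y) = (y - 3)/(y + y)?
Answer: 433206/5 ≈ 86641.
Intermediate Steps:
f(y) = (-3 + y)/(2*y) (f(y) = (-3 + y)/((2*y)) = (-3 + y)*(1/(2*y)) = (-3 + y)/(2*y))
h(t) = 225 (h(t) = -54 + 279 = 225)
((46 + 145)*Z(f(5)) + h(220)) + 86378 = ((46 + 145)*((½)*(-3 + 5)/5) + 225) + 86378 = (191*((½)*(⅕)*2) + 225) + 86378 = (191*(⅕) + 225) + 86378 = (191/5 + 225) + 86378 = 1316/5 + 86378 = 433206/5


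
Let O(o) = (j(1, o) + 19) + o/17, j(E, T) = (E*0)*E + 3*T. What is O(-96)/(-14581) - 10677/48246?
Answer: -6782415/33498806 ≈ -0.20247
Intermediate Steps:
j(E, T) = 3*T (j(E, T) = 0*E + 3*T = 0 + 3*T = 3*T)
O(o) = 19 + 52*o/17 (O(o) = (3*o + 19) + o/17 = (19 + 3*o) + o*(1/17) = (19 + 3*o) + o/17 = 19 + 52*o/17)
O(-96)/(-14581) - 10677/48246 = (19 + (52/17)*(-96))/(-14581) - 10677/48246 = (19 - 4992/17)*(-1/14581) - 10677*1/48246 = -4669/17*(-1/14581) - 3559/16082 = 667/35411 - 3559/16082 = -6782415/33498806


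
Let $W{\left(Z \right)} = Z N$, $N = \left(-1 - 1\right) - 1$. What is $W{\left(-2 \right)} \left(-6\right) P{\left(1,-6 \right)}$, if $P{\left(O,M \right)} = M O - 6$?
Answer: $432$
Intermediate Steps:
$N = -3$ ($N = \left(-1 + \left(-1 + 0\right)\right) - 1 = \left(-1 - 1\right) - 1 = -2 - 1 = -3$)
$P{\left(O,M \right)} = -6 + M O$
$W{\left(Z \right)} = - 3 Z$ ($W{\left(Z \right)} = Z \left(-3\right) = - 3 Z$)
$W{\left(-2 \right)} \left(-6\right) P{\left(1,-6 \right)} = \left(-3\right) \left(-2\right) \left(-6\right) \left(-6 - 6\right) = 6 \left(-6\right) \left(-6 - 6\right) = \left(-36\right) \left(-12\right) = 432$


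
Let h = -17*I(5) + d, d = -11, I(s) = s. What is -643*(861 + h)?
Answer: -491895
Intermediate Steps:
h = -96 (h = -17*5 - 11 = -85 - 11 = -96)
-643*(861 + h) = -643*(861 - 96) = -643*765 = -491895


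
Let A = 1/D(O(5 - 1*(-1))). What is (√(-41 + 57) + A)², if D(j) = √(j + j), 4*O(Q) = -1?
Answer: (4 - I*√2)² ≈ 14.0 - 11.314*I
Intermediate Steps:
O(Q) = -¼ (O(Q) = (¼)*(-1) = -¼)
D(j) = √2*√j (D(j) = √(2*j) = √2*√j)
A = -I*√2 (A = 1/(√2*√(-¼)) = 1/(√2*(I/2)) = 1/(I*√2/2) = -I*√2 ≈ -1.4142*I)
(√(-41 + 57) + A)² = (√(-41 + 57) - I*√2)² = (√16 - I*√2)² = (4 - I*√2)²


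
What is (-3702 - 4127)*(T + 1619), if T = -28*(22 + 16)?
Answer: -4345095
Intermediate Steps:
T = -1064 (T = -28*38 = -1064)
(-3702 - 4127)*(T + 1619) = (-3702 - 4127)*(-1064 + 1619) = -7829*555 = -4345095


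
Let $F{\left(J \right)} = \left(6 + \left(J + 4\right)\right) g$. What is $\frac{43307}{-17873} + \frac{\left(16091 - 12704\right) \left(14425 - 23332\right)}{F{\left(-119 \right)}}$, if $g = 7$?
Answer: $\frac{539159781616}{13637099} \approx 39536.0$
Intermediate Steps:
$F{\left(J \right)} = 70 + 7 J$ ($F{\left(J \right)} = \left(6 + \left(J + 4\right)\right) 7 = \left(6 + \left(4 + J\right)\right) 7 = \left(10 + J\right) 7 = 70 + 7 J$)
$\frac{43307}{-17873} + \frac{\left(16091 - 12704\right) \left(14425 - 23332\right)}{F{\left(-119 \right)}} = \frac{43307}{-17873} + \frac{\left(16091 - 12704\right) \left(14425 - 23332\right)}{70 + 7 \left(-119\right)} = 43307 \left(- \frac{1}{17873}\right) + \frac{3387 \left(-8907\right)}{70 - 833} = - \frac{43307}{17873} - \frac{30168009}{-763} = - \frac{43307}{17873} - - \frac{30168009}{763} = - \frac{43307}{17873} + \frac{30168009}{763} = \frac{539159781616}{13637099}$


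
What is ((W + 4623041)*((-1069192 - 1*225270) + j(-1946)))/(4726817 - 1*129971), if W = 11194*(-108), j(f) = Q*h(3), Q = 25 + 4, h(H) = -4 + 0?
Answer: -736634084907/766141 ≈ -9.6149e+5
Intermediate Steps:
h(H) = -4
Q = 29
j(f) = -116 (j(f) = 29*(-4) = -116)
W = -1208952
((W + 4623041)*((-1069192 - 1*225270) + j(-1946)))/(4726817 - 1*129971) = ((-1208952 + 4623041)*((-1069192 - 1*225270) - 116))/(4726817 - 1*129971) = (3414089*((-1069192 - 225270) - 116))/(4726817 - 129971) = (3414089*(-1294462 - 116))/4596846 = (3414089*(-1294578))*(1/4596846) = -4419804509442*1/4596846 = -736634084907/766141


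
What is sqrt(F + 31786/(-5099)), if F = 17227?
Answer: sqrt(447736495013)/5099 ≈ 131.23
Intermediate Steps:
sqrt(F + 31786/(-5099)) = sqrt(17227 + 31786/(-5099)) = sqrt(17227 + 31786*(-1/5099)) = sqrt(17227 - 31786/5099) = sqrt(87808687/5099) = sqrt(447736495013)/5099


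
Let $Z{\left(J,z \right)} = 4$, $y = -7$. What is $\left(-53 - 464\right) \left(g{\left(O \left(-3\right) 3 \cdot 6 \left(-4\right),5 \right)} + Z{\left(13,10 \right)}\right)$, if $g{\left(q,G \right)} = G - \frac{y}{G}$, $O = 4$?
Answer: $- \frac{26884}{5} \approx -5376.8$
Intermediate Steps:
$g{\left(q,G \right)} = G + \frac{7}{G}$ ($g{\left(q,G \right)} = G - - \frac{7}{G} = G + \frac{7}{G}$)
$\left(-53 - 464\right) \left(g{\left(O \left(-3\right) 3 \cdot 6 \left(-4\right),5 \right)} + Z{\left(13,10 \right)}\right) = \left(-53 - 464\right) \left(\left(5 + \frac{7}{5}\right) + 4\right) = - 517 \left(\left(5 + 7 \cdot \frac{1}{5}\right) + 4\right) = - 517 \left(\left(5 + \frac{7}{5}\right) + 4\right) = - 517 \left(\frac{32}{5} + 4\right) = \left(-517\right) \frac{52}{5} = - \frac{26884}{5}$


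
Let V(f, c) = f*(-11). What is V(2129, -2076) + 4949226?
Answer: 4925807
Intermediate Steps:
V(f, c) = -11*f
V(2129, -2076) + 4949226 = -11*2129 + 4949226 = -23419 + 4949226 = 4925807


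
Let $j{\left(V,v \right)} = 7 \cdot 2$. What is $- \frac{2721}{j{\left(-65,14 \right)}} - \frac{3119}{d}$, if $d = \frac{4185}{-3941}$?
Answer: $\frac{160700321}{58590} \approx 2742.8$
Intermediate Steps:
$j{\left(V,v \right)} = 14$
$d = - \frac{4185}{3941}$ ($d = 4185 \left(- \frac{1}{3941}\right) = - \frac{4185}{3941} \approx -1.0619$)
$- \frac{2721}{j{\left(-65,14 \right)}} - \frac{3119}{d} = - \frac{2721}{14} - \frac{3119}{- \frac{4185}{3941}} = \left(-2721\right) \frac{1}{14} - - \frac{12291979}{4185} = - \frac{2721}{14} + \frac{12291979}{4185} = \frac{160700321}{58590}$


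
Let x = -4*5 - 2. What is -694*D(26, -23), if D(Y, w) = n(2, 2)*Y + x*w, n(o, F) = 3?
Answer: -405296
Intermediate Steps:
x = -22 (x = -20 - 2 = -22)
D(Y, w) = -22*w + 3*Y (D(Y, w) = 3*Y - 22*w = -22*w + 3*Y)
-694*D(26, -23) = -694*(-22*(-23) + 3*26) = -694*(506 + 78) = -694*584 = -405296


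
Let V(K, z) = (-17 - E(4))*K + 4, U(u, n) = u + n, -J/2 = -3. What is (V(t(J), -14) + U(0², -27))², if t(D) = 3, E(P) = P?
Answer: 7396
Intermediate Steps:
J = 6 (J = -2*(-3) = 6)
U(u, n) = n + u
V(K, z) = 4 - 21*K (V(K, z) = (-17 - 1*4)*K + 4 = (-17 - 4)*K + 4 = -21*K + 4 = 4 - 21*K)
(V(t(J), -14) + U(0², -27))² = ((4 - 21*3) + (-27 + 0²))² = ((4 - 63) + (-27 + 0))² = (-59 - 27)² = (-86)² = 7396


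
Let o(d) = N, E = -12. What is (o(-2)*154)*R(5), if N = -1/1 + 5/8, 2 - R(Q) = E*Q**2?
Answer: -34881/2 ≈ -17441.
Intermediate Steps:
R(Q) = 2 + 12*Q**2 (R(Q) = 2 - (-12)*Q**2 = 2 + 12*Q**2)
N = -3/8 (N = -1*1 + 5*(1/8) = -1 + 5/8 = -3/8 ≈ -0.37500)
o(d) = -3/8
(o(-2)*154)*R(5) = (-3/8*154)*(2 + 12*5**2) = -231*(2 + 12*25)/4 = -231*(2 + 300)/4 = -231/4*302 = -34881/2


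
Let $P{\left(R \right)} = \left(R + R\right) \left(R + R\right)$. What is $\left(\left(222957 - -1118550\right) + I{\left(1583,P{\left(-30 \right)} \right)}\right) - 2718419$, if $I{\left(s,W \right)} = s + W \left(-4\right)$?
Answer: $-1389729$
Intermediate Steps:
$P{\left(R \right)} = 4 R^{2}$ ($P{\left(R \right)} = 2 R 2 R = 4 R^{2}$)
$I{\left(s,W \right)} = s - 4 W$
$\left(\left(222957 - -1118550\right) + I{\left(1583,P{\left(-30 \right)} \right)}\right) - 2718419 = \left(\left(222957 - -1118550\right) + \left(1583 - 4 \cdot 4 \left(-30\right)^{2}\right)\right) - 2718419 = \left(\left(222957 + 1118550\right) + \left(1583 - 4 \cdot 4 \cdot 900\right)\right) - 2718419 = \left(1341507 + \left(1583 - 14400\right)\right) - 2718419 = \left(1341507 - 12817\right) - 2718419 = 1328690 - 2718419 = -1389729$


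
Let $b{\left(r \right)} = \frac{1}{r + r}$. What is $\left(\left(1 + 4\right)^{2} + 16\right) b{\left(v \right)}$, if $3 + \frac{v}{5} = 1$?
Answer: $- \frac{41}{20} \approx -2.05$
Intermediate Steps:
$v = -10$ ($v = -15 + 5 \cdot 1 = -15 + 5 = -10$)
$b{\left(r \right)} = \frac{1}{2 r}$
$\left(\left(1 + 4\right)^{2} + 16\right) b{\left(v \right)} = \left(\left(1 + 4\right)^{2} + 16\right) \frac{1}{2 \left(-10\right)} = \left(5^{2} + 16\right) \frac{1}{2} \left(- \frac{1}{10}\right) = \left(25 + 16\right) \left(- \frac{1}{20}\right) = 41 \left(- \frac{1}{20}\right) = - \frac{41}{20}$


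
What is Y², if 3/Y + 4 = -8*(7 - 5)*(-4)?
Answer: 1/400 ≈ 0.0025000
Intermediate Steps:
Y = 1/20 (Y = 3/(-4 - 8*(7 - 5)*(-4)) = 3/(-4 - 8*2*(-4)) = 3/(-4 - 16*(-4)) = 3/(-4 + 64) = 3/60 = 3*(1/60) = 1/20 ≈ 0.050000)
Y² = (1/20)² = 1/400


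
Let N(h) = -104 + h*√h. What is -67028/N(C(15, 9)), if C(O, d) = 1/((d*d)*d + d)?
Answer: 2801939061752064/4347461693951 + 148399992*√82/4347461693951 ≈ 644.50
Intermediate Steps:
C(O, d) = 1/(d + d³) (C(O, d) = 1/(d²*d + d) = 1/(d³ + d) = 1/(d + d³))
N(h) = -104 + h^(3/2)
-67028/N(C(15, 9)) = -67028/(-104 + (1/(9 + 9³))^(3/2)) = -67028/(-104 + (1/(9 + 729))^(3/2)) = -67028/(-104 + (1/738)^(3/2)) = -67028/(-104 + √82/181548)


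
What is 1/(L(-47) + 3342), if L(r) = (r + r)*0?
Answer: 1/3342 ≈ 0.00029922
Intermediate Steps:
L(r) = 0 (L(r) = (2*r)*0 = 0)
1/(L(-47) + 3342) = 1/(0 + 3342) = 1/3342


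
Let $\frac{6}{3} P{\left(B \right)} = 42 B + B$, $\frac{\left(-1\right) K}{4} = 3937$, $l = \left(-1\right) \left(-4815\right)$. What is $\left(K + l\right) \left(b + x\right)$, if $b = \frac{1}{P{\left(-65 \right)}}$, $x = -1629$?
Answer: $\frac{3829120937}{215} \approx 1.781 \cdot 10^{7}$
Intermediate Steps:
$l = 4815$
$K = -15748$ ($K = \left(-4\right) 3937 = -15748$)
$P{\left(B \right)} = \frac{43 B}{2}$ ($P{\left(B \right)} = \frac{42 B + B}{2} = \frac{43 B}{2}$)
$b = - \frac{2}{2795}$ ($b = \frac{1}{\frac{43}{2} \left(-65\right)} = \frac{1}{- \frac{2795}{2}} = - \frac{2}{2795} \approx -0.00071556$)
$\left(K + l\right) \left(b + x\right) = \left(-15748 + 4815\right) \left(- \frac{2}{2795} - 1629\right) = \left(-10933\right) \left(- \frac{4553057}{2795}\right) = \frac{3829120937}{215}$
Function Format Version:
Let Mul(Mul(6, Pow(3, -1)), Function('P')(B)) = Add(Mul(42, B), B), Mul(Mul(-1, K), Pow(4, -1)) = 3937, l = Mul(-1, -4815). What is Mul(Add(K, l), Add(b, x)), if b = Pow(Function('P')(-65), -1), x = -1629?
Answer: Rational(3829120937, 215) ≈ 1.7810e+7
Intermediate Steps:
l = 4815
K = -15748 (K = Mul(-4, 3937) = -15748)
Function('P')(B) = Mul(Rational(43, 2), B) (Function('P')(B) = Mul(Rational(1, 2), Add(Mul(42, B), B)) = Mul(Rational(1, 2), Mul(43, B)) = Mul(Rational(43, 2), B))
b = Rational(-2, 2795) (b = Pow(Mul(Rational(43, 2), -65), -1) = Pow(Rational(-2795, 2), -1) = Rational(-2, 2795) ≈ -0.00071556)
Mul(Add(K, l), Add(b, x)) = Mul(Add(-15748, 4815), Add(Rational(-2, 2795), -1629)) = Mul(-10933, Rational(-4553057, 2795)) = Rational(3829120937, 215)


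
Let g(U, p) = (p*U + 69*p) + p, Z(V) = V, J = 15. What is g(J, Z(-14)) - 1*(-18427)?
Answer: 17237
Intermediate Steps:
g(U, p) = 70*p + U*p (g(U, p) = (U*p + 69*p) + p = (69*p + U*p) + p = 70*p + U*p)
g(J, Z(-14)) - 1*(-18427) = -14*(70 + 15) - 1*(-18427) = -14*85 + 18427 = -1190 + 18427 = 17237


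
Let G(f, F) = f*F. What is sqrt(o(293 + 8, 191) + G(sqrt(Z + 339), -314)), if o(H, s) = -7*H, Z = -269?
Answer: sqrt(-2107 - 314*sqrt(70)) ≈ 68.805*I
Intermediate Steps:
G(f, F) = F*f
sqrt(o(293 + 8, 191) + G(sqrt(Z + 339), -314)) = sqrt(-7*(293 + 8) - 314*sqrt(-269 + 339)) = sqrt(-7*301 - 314*sqrt(70)) = sqrt(-2107 - 314*sqrt(70))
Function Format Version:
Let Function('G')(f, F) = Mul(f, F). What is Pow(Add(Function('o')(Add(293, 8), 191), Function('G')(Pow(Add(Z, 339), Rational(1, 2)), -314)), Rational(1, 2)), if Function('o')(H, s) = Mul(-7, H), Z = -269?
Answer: Pow(Add(-2107, Mul(-314, Pow(70, Rational(1, 2)))), Rational(1, 2)) ≈ Mul(68.805, I)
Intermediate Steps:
Function('G')(f, F) = Mul(F, f)
Pow(Add(Function('o')(Add(293, 8), 191), Function('G')(Pow(Add(Z, 339), Rational(1, 2)), -314)), Rational(1, 2)) = Pow(Add(Mul(-7, Add(293, 8)), Mul(-314, Pow(Add(-269, 339), Rational(1, 2)))), Rational(1, 2)) = Pow(Add(Mul(-7, 301), Mul(-314, Pow(70, Rational(1, 2)))), Rational(1, 2)) = Pow(Add(-2107, Mul(-314, Pow(70, Rational(1, 2)))), Rational(1, 2))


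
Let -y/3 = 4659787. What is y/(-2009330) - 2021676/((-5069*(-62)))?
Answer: 165595689639/315744106870 ≈ 0.52446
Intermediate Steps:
y = -13979361 (y = -3*4659787 = -13979361)
y/(-2009330) - 2021676/((-5069*(-62))) = -13979361/(-2009330) - 2021676/((-5069*(-62))) = -13979361*(-1/2009330) - 2021676/314278 = 13979361/2009330 - 2021676*1/314278 = 13979361/2009330 - 1010838/157139 = 165595689639/315744106870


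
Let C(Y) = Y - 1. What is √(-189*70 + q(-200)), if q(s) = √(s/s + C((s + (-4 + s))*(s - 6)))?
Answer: √(-13230 + 2*√20806) ≈ 113.76*I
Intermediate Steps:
C(Y) = -1 + Y
q(s) = √((-6 + s)*(-4 + 2*s)) (q(s) = √(s/s + (-1 + (s + (-4 + s))*(s - 6))) = √(1 + (-1 + (-4 + 2*s)*(-6 + s))) = √(1 + (-1 + (-6 + s)*(-4 + 2*s))) = √((-6 + s)*(-4 + 2*s)))
√(-189*70 + q(-200)) = √(-189*70 + √(24 - 16*(-200) + 2*(-200)²)) = √(-13230 + √(24 + 3200 + 2*40000)) = √(-13230 + √(24 + 3200 + 80000)) = √(-13230 + √83224) = √(-13230 + 2*√20806)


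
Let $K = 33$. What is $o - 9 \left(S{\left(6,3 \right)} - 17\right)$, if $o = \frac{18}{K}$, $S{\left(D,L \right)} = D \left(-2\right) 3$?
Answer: $\frac{5253}{11} \approx 477.55$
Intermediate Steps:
$S{\left(D,L \right)} = - 6 D$ ($S{\left(D,L \right)} = - 2 D 3 = - 6 D$)
$o = \frac{6}{11}$ ($o = \frac{18}{33} = 18 \cdot \frac{1}{33} = \frac{6}{11} \approx 0.54545$)
$o - 9 \left(S{\left(6,3 \right)} - 17\right) = \frac{6}{11} - 9 \left(\left(-6\right) 6 - 17\right) = \frac{6}{11} - 9 \left(-36 - 17\right) = \frac{6}{11} - -477 = \frac{6}{11} + 477 = \frac{5253}{11}$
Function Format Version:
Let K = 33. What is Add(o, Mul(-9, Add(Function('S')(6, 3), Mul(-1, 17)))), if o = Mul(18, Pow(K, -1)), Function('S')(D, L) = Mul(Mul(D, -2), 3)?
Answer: Rational(5253, 11) ≈ 477.55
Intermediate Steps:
Function('S')(D, L) = Mul(-6, D) (Function('S')(D, L) = Mul(Mul(-2, D), 3) = Mul(-6, D))
o = Rational(6, 11) (o = Mul(18, Pow(33, -1)) = Mul(18, Rational(1, 33)) = Rational(6, 11) ≈ 0.54545)
Add(o, Mul(-9, Add(Function('S')(6, 3), Mul(-1, 17)))) = Add(Rational(6, 11), Mul(-9, Add(Mul(-6, 6), Mul(-1, 17)))) = Add(Rational(6, 11), Mul(-9, Add(-36, -17))) = Add(Rational(6, 11), Mul(-9, -53)) = Add(Rational(6, 11), 477) = Rational(5253, 11)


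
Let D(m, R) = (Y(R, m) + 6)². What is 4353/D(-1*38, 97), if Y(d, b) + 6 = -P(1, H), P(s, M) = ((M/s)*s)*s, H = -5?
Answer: 4353/25 ≈ 174.12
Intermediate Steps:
P(s, M) = M*s
Y(d, b) = -1 (Y(d, b) = -6 - (-5) = -6 - 1*(-5) = -6 + 5 = -1)
D(m, R) = 25 (D(m, R) = (-1 + 6)² = 5² = 25)
4353/D(-1*38, 97) = 4353/25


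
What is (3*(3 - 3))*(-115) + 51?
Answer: 51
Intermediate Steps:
(3*(3 - 3))*(-115) + 51 = (3*0)*(-115) + 51 = 0*(-115) + 51 = 0 + 51 = 51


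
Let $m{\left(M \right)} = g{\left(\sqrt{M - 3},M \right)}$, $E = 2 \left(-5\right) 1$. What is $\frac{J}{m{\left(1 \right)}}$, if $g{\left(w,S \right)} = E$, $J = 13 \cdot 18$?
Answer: $- \frac{117}{5} \approx -23.4$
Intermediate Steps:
$J = 234$
$E = -10$ ($E = \left(-10\right) 1 = -10$)
$g{\left(w,S \right)} = -10$
$m{\left(M \right)} = -10$
$\frac{J}{m{\left(1 \right)}} = \frac{234}{-10} = 234 \left(- \frac{1}{10}\right) = - \frac{117}{5}$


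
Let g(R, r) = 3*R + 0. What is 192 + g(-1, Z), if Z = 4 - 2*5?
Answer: 189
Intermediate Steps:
Z = -6 (Z = 4 - 10 = -6)
g(R, r) = 3*R
192 + g(-1, Z) = 192 + 3*(-1) = 192 - 3 = 189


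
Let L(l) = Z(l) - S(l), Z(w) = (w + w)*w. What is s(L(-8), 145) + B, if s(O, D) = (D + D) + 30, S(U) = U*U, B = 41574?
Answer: 41894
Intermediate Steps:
Z(w) = 2*w**2 (Z(w) = (2*w)*w = 2*w**2)
S(U) = U**2
L(l) = l**2 (L(l) = 2*l**2 - l**2 = l**2)
s(O, D) = 30 + 2*D (s(O, D) = 2*D + 30 = 30 + 2*D)
s(L(-8), 145) + B = (30 + 2*145) + 41574 = (30 + 290) + 41574 = 320 + 41574 = 41894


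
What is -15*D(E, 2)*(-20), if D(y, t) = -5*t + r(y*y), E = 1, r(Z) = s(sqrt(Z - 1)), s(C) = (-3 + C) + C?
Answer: -3900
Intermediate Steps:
s(C) = -3 + 2*C
r(Z) = -3 + 2*sqrt(-1 + Z) (r(Z) = -3 + 2*sqrt(Z - 1) = -3 + 2*sqrt(-1 + Z))
D(y, t) = -3 - 5*t + 2*sqrt(-1 + y**2) (D(y, t) = -5*t + (-3 + 2*sqrt(-1 + y*y)) = -5*t + (-3 + 2*sqrt(-1 + y**2)) = -3 - 5*t + 2*sqrt(-1 + y**2))
-15*D(E, 2)*(-20) = -15*(-3 - 5*2 + 2*sqrt(-1 + 1**2))*(-20) = -15*(-3 - 10 + 2*sqrt(-1 + 1))*(-20) = -15*(-3 - 10 + 2*sqrt(0))*(-20) = -15*(-3 - 10 + 2*0)*(-20) = -15*(-3 - 10 + 0)*(-20) = -15*(-13)*(-20) = 195*(-20) = -3900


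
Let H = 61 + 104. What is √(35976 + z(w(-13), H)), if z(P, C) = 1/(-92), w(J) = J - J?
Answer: √76125193/46 ≈ 189.67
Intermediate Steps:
H = 165
w(J) = 0
z(P, C) = -1/92
√(35976 + z(w(-13), H)) = √(35976 - 1/92) = √(3309791/92) = √76125193/46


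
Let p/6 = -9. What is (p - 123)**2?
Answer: 31329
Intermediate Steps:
p = -54 (p = 6*(-9) = -54)
(p - 123)**2 = (-54 - 123)**2 = (-177)**2 = 31329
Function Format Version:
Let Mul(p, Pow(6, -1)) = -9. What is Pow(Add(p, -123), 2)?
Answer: 31329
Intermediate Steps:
p = -54 (p = Mul(6, -9) = -54)
Pow(Add(p, -123), 2) = Pow(Add(-54, -123), 2) = Pow(-177, 2) = 31329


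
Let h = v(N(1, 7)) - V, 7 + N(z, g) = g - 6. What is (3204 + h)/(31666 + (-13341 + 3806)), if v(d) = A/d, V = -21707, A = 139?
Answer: 149327/132786 ≈ 1.1246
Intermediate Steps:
N(z, g) = -13 + g (N(z, g) = -7 + (g - 6) = -7 + (-6 + g) = -13 + g)
v(d) = 139/d
h = 130103/6 (h = 139/(-13 + 7) - 1*(-21707) = 139/(-6) + 21707 = 139*(-1/6) + 21707 = -139/6 + 21707 = 130103/6 ≈ 21684.)
(3204 + h)/(31666 + (-13341 + 3806)) = (3204 + 130103/6)/(31666 + (-13341 + 3806)) = 149327/(6*(31666 - 9535)) = (149327/6)/22131 = (149327/6)*(1/22131) = 149327/132786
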